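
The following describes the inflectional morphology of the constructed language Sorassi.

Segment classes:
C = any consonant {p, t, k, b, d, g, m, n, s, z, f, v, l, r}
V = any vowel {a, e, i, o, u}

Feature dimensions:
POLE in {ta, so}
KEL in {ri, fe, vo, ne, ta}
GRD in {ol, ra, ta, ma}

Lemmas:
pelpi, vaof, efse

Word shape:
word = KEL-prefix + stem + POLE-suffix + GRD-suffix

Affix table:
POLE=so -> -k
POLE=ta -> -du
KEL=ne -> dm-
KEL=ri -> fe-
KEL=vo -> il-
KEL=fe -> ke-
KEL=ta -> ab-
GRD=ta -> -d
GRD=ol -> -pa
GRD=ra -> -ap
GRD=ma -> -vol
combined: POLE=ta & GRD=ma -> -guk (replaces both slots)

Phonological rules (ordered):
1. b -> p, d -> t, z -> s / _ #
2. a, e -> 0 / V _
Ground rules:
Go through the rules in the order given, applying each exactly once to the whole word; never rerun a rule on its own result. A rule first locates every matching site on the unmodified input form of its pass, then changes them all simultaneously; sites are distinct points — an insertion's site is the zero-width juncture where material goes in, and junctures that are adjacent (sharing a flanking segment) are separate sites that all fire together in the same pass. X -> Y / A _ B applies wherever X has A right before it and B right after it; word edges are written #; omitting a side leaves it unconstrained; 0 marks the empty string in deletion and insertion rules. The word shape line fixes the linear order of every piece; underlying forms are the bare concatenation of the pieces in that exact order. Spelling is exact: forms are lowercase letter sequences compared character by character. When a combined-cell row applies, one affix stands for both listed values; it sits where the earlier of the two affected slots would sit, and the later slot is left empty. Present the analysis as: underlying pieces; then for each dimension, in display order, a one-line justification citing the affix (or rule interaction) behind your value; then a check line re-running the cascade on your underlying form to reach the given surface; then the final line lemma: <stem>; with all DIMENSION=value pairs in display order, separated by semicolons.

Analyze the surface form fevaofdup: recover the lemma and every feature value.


underlying: fe-vaof-du-ap
POLE=ta - signalled by the affix -du
KEL=ri - signalled by the affix fe-
GRD=ra - signalled by the affix -ap
check: fevaofduap -> fevaofduap -> fevaofdup
lemma: vaof; POLE=ta; KEL=ri; GRD=ra


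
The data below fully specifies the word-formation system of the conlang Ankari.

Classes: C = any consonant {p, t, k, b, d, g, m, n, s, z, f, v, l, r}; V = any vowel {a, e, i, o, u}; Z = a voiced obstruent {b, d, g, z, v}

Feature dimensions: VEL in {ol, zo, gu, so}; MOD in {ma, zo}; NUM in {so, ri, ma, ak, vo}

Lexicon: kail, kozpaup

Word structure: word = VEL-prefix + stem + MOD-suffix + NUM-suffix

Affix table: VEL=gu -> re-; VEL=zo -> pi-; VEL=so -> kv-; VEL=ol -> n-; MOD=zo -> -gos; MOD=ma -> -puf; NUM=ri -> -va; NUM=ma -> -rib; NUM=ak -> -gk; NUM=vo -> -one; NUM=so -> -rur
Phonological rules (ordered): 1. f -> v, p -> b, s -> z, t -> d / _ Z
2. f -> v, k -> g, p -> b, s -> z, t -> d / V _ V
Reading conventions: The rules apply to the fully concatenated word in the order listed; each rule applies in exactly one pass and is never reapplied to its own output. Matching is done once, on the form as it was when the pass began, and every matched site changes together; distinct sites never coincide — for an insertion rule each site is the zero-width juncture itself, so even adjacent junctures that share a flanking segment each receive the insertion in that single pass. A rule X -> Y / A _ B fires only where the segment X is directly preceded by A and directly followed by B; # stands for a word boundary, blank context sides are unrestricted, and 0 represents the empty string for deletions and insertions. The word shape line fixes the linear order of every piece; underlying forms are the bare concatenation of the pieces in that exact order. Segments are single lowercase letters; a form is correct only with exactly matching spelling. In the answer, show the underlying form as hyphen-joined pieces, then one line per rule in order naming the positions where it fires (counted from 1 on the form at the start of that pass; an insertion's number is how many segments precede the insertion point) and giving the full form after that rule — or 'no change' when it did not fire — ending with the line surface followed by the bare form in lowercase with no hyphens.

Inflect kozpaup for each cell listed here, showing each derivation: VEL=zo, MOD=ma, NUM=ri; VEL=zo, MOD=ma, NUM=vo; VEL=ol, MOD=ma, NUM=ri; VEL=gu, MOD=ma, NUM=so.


cell VEL=zo, MOD=ma, NUM=ri:
underlying: pi-kozpaup-puf-va
1. f -> v, p -> b, s -> z, t -> d / _ Z: fires at position(s) 12: pikozpauppuvva
2. f -> v, k -> g, p -> b, s -> z, t -> d / V _ V: fires at position(s) 3: pigozpauppuvva
surface: pigozpauppuvva

cell VEL=zo, MOD=ma, NUM=vo:
underlying: pi-kozpaup-puf-one
1. f -> v, p -> b, s -> z, t -> d / _ Z: no change
2. f -> v, k -> g, p -> b, s -> z, t -> d / V _ V: fires at position(s) 3, 12: pigozpauppuvone
surface: pigozpauppuvone

cell VEL=ol, MOD=ma, NUM=ri:
underlying: n-kozpaup-puf-va
1. f -> v, p -> b, s -> z, t -> d / _ Z: fires at position(s) 11: nkozpauppuvva
2. f -> v, k -> g, p -> b, s -> z, t -> d / V _ V: no change
surface: nkozpauppuvva

cell VEL=gu, MOD=ma, NUM=so:
underlying: re-kozpaup-puf-rur
1. f -> v, p -> b, s -> z, t -> d / _ Z: no change
2. f -> v, k -> g, p -> b, s -> z, t -> d / V _ V: fires at position(s) 3: regozpauppufrur
surface: regozpauppufrur


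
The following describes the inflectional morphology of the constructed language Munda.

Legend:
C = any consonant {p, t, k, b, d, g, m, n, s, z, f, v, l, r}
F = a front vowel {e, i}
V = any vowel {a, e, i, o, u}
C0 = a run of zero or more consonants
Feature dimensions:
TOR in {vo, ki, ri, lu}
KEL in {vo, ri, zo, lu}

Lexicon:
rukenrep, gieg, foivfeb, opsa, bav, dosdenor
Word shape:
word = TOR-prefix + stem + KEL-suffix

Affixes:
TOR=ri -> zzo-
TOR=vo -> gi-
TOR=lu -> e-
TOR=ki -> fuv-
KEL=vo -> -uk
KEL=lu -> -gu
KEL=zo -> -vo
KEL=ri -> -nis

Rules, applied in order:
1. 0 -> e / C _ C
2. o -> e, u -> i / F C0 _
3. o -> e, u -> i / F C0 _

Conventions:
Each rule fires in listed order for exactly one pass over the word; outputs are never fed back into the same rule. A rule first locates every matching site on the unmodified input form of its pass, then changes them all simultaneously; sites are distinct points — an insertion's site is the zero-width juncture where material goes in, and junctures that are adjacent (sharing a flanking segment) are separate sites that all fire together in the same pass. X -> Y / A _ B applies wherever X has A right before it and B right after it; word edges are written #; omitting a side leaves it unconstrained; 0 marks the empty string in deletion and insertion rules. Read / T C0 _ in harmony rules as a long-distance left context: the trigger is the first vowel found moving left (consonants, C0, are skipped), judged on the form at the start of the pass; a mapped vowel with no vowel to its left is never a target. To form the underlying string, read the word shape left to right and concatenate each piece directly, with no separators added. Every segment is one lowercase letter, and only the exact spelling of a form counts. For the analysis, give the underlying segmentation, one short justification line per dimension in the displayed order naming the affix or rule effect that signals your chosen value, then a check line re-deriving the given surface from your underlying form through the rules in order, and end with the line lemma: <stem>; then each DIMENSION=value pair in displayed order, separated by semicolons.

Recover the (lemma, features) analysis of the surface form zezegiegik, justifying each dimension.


underlying: zzo-gieg-uk
TOR=ri - signalled by the affix zzo-
KEL=vo - signalled by the affix -uk
check: zzogieguk -> zezogieguk -> zezegiegik -> zezegiegik
lemma: gieg; TOR=ri; KEL=vo


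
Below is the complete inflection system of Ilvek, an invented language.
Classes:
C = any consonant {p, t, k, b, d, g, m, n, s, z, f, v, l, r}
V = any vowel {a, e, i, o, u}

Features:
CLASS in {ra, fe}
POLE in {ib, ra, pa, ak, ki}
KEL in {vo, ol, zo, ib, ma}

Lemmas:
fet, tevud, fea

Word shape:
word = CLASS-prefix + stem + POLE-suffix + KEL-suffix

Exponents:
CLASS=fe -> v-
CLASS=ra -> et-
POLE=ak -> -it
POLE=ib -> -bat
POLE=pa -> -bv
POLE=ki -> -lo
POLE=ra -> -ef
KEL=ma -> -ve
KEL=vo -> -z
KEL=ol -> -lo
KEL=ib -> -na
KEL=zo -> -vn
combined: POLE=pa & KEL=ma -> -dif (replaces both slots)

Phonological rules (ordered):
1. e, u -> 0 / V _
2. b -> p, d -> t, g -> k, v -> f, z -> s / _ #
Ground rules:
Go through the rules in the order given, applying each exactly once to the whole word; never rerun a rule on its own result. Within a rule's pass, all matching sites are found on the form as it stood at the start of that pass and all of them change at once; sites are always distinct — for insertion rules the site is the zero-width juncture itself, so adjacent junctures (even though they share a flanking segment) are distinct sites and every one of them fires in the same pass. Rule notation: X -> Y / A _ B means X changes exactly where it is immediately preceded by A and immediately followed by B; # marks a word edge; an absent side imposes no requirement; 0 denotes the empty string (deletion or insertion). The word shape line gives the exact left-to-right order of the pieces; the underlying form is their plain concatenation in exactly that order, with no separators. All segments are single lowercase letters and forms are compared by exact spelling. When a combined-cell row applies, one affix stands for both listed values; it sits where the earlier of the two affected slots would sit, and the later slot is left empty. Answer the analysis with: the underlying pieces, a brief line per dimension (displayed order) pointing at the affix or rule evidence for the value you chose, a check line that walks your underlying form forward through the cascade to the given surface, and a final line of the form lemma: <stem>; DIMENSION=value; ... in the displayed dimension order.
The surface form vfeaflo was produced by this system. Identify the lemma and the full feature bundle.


underlying: v-fea-ef-lo
CLASS=fe - signalled by the affix v-
POLE=ra - signalled by the affix -ef
KEL=ol - signalled by the affix -lo
check: vfeaeflo -> vfeaflo -> vfeaflo
lemma: fea; CLASS=fe; POLE=ra; KEL=ol


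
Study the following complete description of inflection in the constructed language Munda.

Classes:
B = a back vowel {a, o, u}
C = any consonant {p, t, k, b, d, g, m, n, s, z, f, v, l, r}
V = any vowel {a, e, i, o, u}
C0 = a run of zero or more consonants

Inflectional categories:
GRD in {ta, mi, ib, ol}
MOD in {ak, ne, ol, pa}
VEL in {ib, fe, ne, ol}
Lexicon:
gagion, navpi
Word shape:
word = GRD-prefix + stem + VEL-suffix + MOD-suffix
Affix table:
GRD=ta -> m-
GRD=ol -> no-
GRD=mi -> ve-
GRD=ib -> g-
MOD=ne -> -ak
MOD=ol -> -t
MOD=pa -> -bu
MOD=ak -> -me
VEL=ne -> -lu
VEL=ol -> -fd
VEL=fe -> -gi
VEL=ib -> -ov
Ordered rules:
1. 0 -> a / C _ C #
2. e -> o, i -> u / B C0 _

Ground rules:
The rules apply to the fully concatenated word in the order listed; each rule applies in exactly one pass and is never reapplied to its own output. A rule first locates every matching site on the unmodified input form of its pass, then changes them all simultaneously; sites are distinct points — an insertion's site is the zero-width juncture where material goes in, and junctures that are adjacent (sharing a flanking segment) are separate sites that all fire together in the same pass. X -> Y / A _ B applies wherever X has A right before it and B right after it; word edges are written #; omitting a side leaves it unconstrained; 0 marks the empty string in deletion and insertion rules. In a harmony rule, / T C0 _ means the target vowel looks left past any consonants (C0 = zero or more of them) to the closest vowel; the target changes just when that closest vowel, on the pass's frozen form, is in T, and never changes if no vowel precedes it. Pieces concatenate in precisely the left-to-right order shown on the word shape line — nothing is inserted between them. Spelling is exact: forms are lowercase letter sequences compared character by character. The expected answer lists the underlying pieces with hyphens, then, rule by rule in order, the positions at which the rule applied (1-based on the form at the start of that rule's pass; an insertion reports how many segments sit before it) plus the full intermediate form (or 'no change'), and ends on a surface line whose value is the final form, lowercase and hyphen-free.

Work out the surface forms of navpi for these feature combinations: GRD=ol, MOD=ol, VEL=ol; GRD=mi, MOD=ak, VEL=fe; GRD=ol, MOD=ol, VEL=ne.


cell GRD=ol, MOD=ol, VEL=ol:
underlying: no-navpi-fd-t
1. 0 -> a / C _ C #: inserts after position(s) 9: nonavpifdat
2. e -> o, i -> u / B C0 _: fires at position(s) 7: nonavpufdat
surface: nonavpufdat

cell GRD=mi, MOD=ak, VEL=fe:
underlying: ve-navpi-gi-me
1. 0 -> a / C _ C #: no change
2. e -> o, i -> u / B C0 _: fires at position(s) 7: venavpugime
surface: venavpugime

cell GRD=ol, MOD=ol, VEL=ne:
underlying: no-navpi-lu-t
1. 0 -> a / C _ C #: no change
2. e -> o, i -> u / B C0 _: fires at position(s) 7: nonavpulut
surface: nonavpulut


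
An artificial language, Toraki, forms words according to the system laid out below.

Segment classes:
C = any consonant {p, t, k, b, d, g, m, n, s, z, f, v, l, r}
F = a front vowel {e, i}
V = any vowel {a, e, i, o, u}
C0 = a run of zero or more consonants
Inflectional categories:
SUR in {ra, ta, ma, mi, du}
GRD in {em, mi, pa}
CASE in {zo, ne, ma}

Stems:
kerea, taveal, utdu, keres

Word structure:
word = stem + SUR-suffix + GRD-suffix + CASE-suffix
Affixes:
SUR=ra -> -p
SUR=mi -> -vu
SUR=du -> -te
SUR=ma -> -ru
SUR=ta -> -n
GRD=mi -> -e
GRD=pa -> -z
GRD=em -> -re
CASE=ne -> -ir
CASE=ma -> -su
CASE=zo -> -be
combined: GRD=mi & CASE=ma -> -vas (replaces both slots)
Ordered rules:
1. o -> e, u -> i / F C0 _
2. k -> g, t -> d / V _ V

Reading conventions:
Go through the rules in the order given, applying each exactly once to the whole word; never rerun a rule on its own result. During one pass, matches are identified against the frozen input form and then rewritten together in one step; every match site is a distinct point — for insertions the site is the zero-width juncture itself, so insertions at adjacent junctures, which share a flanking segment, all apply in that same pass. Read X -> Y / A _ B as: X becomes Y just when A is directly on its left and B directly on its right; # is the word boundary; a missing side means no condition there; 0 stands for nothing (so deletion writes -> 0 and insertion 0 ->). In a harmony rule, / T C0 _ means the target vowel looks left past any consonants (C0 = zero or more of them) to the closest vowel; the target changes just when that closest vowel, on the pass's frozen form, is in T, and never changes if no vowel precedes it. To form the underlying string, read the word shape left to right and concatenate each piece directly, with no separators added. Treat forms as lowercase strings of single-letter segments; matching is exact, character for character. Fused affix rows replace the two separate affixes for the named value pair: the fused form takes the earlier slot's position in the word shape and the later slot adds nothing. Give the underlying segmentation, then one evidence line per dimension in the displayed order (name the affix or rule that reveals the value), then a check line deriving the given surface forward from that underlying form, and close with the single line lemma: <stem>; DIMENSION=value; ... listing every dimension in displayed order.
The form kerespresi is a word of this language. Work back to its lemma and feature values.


underlying: keres-p-re-su
SUR=ra - signalled by the affix -p
GRD=em - signalled by the affix -re
CASE=ma - signalled by the affix -su
check: kerespresu -> kerespresi -> kerespresi
lemma: keres; SUR=ra; GRD=em; CASE=ma


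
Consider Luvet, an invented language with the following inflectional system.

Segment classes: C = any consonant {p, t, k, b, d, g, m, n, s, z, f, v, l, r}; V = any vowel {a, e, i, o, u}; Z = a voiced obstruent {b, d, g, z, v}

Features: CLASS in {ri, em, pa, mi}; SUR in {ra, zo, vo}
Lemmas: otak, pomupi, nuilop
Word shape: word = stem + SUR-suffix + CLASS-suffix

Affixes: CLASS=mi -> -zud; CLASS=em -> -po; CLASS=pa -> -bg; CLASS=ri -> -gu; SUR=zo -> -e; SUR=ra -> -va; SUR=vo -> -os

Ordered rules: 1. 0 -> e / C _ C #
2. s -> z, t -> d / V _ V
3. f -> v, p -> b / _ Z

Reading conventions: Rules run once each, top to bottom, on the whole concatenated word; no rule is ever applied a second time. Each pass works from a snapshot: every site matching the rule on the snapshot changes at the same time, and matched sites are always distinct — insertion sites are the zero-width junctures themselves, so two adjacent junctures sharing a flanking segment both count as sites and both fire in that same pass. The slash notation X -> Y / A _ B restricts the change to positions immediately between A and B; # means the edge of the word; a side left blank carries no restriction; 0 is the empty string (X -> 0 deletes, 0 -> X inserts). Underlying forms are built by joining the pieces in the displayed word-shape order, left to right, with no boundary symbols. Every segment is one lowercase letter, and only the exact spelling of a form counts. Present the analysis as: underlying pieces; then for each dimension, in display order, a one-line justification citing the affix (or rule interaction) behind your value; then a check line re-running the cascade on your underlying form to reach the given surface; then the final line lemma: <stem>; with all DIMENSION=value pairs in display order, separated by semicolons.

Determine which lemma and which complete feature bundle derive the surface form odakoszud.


underlying: otak-os-zud
CLASS=mi - signalled by the affix -zud
SUR=vo - signalled by the affix -os
check: otakoszud -> otakoszud -> odakoszud -> odakoszud
lemma: otak; CLASS=mi; SUR=vo


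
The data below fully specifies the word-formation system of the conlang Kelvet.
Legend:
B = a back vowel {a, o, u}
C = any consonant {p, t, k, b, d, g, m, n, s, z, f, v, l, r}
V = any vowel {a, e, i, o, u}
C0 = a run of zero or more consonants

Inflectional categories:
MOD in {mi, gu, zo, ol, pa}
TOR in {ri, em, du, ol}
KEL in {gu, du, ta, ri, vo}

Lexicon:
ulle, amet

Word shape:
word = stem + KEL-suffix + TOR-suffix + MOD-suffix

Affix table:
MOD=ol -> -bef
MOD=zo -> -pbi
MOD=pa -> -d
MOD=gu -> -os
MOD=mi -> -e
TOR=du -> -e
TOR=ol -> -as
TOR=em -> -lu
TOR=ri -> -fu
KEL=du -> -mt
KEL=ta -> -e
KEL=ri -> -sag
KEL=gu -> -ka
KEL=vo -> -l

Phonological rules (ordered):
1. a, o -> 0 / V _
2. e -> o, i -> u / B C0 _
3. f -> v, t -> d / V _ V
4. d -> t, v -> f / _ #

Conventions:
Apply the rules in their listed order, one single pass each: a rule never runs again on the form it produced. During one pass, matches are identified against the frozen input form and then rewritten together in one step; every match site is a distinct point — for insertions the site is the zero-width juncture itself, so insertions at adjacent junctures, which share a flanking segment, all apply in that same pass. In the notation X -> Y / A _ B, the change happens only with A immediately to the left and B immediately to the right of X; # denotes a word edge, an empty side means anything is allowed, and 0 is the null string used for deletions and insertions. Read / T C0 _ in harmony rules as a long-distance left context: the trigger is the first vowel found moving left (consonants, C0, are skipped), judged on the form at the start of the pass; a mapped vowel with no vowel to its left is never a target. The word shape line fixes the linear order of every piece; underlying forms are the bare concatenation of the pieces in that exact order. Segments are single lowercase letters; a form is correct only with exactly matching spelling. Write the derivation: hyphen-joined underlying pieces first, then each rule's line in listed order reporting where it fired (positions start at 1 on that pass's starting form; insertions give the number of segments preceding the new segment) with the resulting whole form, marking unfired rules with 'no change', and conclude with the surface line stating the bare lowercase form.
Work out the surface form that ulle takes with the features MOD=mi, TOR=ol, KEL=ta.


underlying: ulle-e-as-e
1. a, o -> 0 / V _: fires at position(s) 6: ulleese
2. e -> o, i -> u / B C0 _: fires at position(s) 4: ulloese
3. f -> v, t -> d / V _ V: no change
4. d -> t, v -> f / _ #: no change
surface: ulloese


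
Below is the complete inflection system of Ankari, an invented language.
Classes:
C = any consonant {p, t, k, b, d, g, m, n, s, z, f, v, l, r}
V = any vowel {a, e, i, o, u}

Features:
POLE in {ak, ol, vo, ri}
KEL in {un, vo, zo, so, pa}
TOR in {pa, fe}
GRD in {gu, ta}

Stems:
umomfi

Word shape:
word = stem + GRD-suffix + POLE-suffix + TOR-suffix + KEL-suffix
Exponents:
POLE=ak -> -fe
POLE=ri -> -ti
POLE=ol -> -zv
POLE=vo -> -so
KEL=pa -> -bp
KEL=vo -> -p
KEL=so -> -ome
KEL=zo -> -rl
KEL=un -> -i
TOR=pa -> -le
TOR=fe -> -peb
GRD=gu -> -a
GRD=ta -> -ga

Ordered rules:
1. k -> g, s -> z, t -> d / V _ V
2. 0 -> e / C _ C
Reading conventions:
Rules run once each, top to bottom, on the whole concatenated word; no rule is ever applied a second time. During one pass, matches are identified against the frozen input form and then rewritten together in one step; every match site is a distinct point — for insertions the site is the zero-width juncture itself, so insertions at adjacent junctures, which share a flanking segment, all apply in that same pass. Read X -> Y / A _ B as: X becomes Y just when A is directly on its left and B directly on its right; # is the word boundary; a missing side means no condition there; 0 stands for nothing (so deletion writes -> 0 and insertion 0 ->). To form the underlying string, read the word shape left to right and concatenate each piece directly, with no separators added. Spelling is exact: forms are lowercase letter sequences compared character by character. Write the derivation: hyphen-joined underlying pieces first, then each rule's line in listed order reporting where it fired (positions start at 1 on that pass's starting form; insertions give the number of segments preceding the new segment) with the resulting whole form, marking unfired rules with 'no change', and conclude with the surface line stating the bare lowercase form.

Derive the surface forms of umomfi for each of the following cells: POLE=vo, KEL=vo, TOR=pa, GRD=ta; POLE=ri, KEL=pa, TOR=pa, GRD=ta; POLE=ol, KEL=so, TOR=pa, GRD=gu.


cell POLE=vo, KEL=vo, TOR=pa, GRD=ta:
underlying: umomfi-ga-so-le-p
1. k -> g, s -> z, t -> d / V _ V: fires at position(s) 9: umomfigazolep
2. 0 -> e / C _ C: inserts after position(s) 4: umomefigazolep
surface: umomefigazolep

cell POLE=ri, KEL=pa, TOR=pa, GRD=ta:
underlying: umomfi-ga-ti-le-bp
1. k -> g, s -> z, t -> d / V _ V: fires at position(s) 9: umomfigadilebp
2. 0 -> e / C _ C: inserts after position(s) 4, 13: umomefigadilebep
surface: umomefigadilebep

cell POLE=ol, KEL=so, TOR=pa, GRD=gu:
underlying: umomfi-a-zv-le-ome
1. k -> g, s -> z, t -> d / V _ V: no change
2. 0 -> e / C _ C: inserts after position(s) 4, 8, 9: umomefiazeveleome
surface: umomefiazeveleome


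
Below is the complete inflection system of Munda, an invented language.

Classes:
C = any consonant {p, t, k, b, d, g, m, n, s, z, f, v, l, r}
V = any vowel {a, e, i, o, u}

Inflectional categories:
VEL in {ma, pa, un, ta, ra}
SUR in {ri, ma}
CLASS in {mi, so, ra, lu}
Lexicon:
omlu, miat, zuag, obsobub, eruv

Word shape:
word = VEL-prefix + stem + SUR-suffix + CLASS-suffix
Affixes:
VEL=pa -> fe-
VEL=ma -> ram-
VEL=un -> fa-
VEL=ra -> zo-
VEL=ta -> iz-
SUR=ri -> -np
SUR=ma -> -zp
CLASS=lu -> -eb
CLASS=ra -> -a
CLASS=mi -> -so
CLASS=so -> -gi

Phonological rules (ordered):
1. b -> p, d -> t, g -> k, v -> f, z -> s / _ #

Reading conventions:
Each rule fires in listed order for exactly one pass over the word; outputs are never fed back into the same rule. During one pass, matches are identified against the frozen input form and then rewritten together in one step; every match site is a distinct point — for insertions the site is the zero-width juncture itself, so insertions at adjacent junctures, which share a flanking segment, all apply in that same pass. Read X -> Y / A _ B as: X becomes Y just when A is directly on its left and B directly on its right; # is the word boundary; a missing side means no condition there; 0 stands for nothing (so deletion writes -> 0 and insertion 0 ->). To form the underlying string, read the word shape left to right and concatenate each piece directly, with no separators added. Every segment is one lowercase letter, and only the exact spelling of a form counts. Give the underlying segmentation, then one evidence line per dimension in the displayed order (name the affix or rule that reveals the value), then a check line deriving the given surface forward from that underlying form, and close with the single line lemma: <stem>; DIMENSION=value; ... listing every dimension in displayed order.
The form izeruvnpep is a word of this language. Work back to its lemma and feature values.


underlying: iz-eruv-np-eb
VEL=ta - signalled by the affix iz-
SUR=ri - signalled by the affix -np
CLASS=lu - signalled by the affix -eb
check: izeruvnpeb -> izeruvnpep
lemma: eruv; VEL=ta; SUR=ri; CLASS=lu


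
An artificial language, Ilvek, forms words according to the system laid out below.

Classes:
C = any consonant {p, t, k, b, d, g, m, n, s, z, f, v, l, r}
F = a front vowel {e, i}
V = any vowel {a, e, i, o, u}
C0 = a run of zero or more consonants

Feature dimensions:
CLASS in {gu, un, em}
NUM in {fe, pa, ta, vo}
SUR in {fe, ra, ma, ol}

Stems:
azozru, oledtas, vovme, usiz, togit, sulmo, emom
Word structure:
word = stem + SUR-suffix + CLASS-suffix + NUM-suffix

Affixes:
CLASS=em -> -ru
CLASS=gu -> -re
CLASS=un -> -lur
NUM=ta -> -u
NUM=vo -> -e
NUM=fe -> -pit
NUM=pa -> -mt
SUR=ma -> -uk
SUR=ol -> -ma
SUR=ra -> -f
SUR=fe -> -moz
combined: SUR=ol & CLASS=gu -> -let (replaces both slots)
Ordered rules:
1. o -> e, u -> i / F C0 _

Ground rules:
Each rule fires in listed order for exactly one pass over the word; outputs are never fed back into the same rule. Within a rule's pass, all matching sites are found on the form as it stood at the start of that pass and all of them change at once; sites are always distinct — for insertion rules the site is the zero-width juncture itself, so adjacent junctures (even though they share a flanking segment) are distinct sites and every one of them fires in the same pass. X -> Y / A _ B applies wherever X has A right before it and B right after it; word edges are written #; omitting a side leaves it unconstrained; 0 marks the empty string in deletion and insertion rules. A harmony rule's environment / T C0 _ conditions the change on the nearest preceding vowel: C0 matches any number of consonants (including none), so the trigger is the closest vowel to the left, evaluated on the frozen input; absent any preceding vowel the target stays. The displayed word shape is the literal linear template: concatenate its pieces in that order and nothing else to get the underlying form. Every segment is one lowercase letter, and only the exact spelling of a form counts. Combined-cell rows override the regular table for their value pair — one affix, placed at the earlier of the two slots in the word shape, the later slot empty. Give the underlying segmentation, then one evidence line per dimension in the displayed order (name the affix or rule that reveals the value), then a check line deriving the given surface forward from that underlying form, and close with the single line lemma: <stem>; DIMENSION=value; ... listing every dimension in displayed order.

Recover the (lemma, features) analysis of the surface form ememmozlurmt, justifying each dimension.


underlying: emom-moz-lur-mt
CLASS=un - signalled by the affix -lur
NUM=pa - signalled by the affix -mt
SUR=fe - signalled by the affix -moz
check: emommozlurmt -> ememmozlurmt
lemma: emom; CLASS=un; NUM=pa; SUR=fe


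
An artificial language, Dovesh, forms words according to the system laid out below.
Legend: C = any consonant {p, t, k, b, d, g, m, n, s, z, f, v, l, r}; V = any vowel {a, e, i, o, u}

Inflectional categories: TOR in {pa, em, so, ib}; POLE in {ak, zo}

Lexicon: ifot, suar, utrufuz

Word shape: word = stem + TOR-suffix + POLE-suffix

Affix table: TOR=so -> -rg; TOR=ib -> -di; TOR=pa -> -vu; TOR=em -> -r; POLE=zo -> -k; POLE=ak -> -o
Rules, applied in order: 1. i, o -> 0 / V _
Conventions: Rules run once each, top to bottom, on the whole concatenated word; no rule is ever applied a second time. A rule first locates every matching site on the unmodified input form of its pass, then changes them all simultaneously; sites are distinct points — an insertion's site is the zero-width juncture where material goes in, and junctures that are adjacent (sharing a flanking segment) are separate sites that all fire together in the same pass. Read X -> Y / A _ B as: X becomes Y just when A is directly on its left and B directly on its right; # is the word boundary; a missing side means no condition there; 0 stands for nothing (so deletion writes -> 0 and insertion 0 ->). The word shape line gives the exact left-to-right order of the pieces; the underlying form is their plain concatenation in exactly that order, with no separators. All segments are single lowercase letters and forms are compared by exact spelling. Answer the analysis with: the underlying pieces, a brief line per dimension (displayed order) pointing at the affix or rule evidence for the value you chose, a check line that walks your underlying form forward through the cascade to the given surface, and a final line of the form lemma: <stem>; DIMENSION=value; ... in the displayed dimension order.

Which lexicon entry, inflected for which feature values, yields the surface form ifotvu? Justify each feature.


underlying: ifot-vu-o
TOR=pa - signalled by the affix -vu
POLE=ak - signalled by the affix -o
check: ifotvuo -> ifotvu
lemma: ifot; TOR=pa; POLE=ak


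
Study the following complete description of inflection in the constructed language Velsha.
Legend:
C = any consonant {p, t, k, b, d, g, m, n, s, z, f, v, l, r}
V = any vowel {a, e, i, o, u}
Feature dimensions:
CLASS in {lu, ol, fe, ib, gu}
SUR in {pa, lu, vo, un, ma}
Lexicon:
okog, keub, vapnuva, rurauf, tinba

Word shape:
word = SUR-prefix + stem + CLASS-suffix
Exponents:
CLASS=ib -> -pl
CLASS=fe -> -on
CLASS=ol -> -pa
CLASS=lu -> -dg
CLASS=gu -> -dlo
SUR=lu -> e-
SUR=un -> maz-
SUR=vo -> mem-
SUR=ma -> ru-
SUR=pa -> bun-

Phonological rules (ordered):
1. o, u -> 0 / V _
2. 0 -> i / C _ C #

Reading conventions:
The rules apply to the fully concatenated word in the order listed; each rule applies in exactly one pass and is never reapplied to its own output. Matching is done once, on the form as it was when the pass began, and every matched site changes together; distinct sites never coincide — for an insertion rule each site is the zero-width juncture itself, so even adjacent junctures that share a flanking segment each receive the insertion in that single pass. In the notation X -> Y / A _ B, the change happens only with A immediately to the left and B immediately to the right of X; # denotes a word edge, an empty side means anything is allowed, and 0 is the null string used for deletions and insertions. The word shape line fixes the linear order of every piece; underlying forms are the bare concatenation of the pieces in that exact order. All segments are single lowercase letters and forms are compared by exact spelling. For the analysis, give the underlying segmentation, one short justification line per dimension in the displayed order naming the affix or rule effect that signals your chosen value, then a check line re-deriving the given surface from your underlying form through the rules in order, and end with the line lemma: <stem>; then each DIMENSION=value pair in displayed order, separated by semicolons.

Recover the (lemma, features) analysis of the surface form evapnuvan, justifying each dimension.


underlying: e-vapnuva-on
CLASS=fe - signalled by the affix -on
SUR=lu - signalled by the affix e-
check: evapnuvaon -> evapnuvan -> evapnuvan
lemma: vapnuva; CLASS=fe; SUR=lu


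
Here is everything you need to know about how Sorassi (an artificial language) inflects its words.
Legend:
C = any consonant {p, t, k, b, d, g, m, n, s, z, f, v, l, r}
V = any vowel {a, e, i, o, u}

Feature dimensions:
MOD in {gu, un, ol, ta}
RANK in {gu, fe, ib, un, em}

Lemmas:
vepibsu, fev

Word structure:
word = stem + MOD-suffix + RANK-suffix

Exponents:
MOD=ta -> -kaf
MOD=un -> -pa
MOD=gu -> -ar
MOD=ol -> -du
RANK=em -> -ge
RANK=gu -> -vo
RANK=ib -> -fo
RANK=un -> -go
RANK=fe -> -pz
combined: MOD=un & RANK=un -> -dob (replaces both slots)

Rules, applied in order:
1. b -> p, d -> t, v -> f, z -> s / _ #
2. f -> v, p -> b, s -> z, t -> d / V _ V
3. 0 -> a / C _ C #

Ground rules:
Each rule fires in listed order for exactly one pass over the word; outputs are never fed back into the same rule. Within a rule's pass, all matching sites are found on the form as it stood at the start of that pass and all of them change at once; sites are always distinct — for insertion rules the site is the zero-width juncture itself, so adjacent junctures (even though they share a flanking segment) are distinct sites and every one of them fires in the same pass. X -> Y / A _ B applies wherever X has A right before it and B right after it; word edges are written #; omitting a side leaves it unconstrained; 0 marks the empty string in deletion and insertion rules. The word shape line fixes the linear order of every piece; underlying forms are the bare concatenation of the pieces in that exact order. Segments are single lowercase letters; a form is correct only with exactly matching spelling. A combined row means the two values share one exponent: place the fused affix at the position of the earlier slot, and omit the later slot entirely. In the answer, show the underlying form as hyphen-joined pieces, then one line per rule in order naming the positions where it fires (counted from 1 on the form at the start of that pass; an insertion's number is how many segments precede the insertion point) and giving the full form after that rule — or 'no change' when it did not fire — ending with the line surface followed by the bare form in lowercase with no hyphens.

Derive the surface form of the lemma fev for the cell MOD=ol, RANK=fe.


underlying: fev-du-pz
1. b -> p, d -> t, v -> f, z -> s / _ #: fires at position(s) 7: fevdups
2. f -> v, p -> b, s -> z, t -> d / V _ V: no change
3. 0 -> a / C _ C #: inserts after position(s) 6: fevdupas
surface: fevdupas


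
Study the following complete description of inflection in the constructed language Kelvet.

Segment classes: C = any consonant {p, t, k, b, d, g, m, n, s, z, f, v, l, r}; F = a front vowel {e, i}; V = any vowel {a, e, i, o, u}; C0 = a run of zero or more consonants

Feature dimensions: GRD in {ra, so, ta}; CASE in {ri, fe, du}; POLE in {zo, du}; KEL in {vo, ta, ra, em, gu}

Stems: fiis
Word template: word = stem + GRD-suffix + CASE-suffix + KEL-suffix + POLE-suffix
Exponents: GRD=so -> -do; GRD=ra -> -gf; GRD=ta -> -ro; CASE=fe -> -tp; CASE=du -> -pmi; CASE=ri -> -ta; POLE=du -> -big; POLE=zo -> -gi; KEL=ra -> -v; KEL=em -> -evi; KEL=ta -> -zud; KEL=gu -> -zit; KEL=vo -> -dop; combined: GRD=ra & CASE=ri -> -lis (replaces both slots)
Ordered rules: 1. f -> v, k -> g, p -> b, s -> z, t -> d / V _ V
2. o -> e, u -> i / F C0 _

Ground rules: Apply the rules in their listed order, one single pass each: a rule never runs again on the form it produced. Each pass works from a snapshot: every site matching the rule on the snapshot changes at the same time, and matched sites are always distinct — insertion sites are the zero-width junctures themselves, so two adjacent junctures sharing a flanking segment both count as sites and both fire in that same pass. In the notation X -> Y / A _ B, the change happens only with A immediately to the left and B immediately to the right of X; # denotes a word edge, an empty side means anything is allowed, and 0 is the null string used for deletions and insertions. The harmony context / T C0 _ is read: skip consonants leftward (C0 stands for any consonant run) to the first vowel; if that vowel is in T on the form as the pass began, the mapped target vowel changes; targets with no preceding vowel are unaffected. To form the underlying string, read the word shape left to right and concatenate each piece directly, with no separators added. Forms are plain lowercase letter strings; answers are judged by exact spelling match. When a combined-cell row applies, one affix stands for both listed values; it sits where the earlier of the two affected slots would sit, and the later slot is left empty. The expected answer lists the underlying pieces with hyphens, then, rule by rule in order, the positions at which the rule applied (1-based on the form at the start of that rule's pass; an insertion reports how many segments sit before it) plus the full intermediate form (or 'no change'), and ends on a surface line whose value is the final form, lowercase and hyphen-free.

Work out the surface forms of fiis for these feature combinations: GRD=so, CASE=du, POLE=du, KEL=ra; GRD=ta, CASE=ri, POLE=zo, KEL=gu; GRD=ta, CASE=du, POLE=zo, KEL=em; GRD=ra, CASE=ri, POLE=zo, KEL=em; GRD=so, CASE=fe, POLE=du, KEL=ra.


cell GRD=so, CASE=du, POLE=du, KEL=ra:
underlying: fiis-do-pmi-v-big
1. f -> v, k -> g, p -> b, s -> z, t -> d / V _ V: no change
2. o -> e, u -> i / F C0 _: fires at position(s) 6: fiisdepmivbig
surface: fiisdepmivbig

cell GRD=ta, CASE=ri, POLE=zo, KEL=gu:
underlying: fiis-ro-ta-zit-gi
1. f -> v, k -> g, p -> b, s -> z, t -> d / V _ V: fires at position(s) 7: fiisrodazitgi
2. o -> e, u -> i / F C0 _: fires at position(s) 6: fiisredazitgi
surface: fiisredazitgi

cell GRD=ta, CASE=du, POLE=zo, KEL=em:
underlying: fiis-ro-pmi-evi-gi
1. f -> v, k -> g, p -> b, s -> z, t -> d / V _ V: no change
2. o -> e, u -> i / F C0 _: fires at position(s) 6: fiisrepmievigi
surface: fiisrepmievigi

cell GRD=ra, CASE=ri, POLE=zo, KEL=em:
underlying: fiis-lis-evi-gi
1. f -> v, k -> g, p -> b, s -> z, t -> d / V _ V: fires at position(s) 7: fiislizevigi
2. o -> e, u -> i / F C0 _: no change
surface: fiislizevigi

cell GRD=so, CASE=fe, POLE=du, KEL=ra:
underlying: fiis-do-tp-v-big
1. f -> v, k -> g, p -> b, s -> z, t -> d / V _ V: no change
2. o -> e, u -> i / F C0 _: fires at position(s) 6: fiisdetpvbig
surface: fiisdetpvbig


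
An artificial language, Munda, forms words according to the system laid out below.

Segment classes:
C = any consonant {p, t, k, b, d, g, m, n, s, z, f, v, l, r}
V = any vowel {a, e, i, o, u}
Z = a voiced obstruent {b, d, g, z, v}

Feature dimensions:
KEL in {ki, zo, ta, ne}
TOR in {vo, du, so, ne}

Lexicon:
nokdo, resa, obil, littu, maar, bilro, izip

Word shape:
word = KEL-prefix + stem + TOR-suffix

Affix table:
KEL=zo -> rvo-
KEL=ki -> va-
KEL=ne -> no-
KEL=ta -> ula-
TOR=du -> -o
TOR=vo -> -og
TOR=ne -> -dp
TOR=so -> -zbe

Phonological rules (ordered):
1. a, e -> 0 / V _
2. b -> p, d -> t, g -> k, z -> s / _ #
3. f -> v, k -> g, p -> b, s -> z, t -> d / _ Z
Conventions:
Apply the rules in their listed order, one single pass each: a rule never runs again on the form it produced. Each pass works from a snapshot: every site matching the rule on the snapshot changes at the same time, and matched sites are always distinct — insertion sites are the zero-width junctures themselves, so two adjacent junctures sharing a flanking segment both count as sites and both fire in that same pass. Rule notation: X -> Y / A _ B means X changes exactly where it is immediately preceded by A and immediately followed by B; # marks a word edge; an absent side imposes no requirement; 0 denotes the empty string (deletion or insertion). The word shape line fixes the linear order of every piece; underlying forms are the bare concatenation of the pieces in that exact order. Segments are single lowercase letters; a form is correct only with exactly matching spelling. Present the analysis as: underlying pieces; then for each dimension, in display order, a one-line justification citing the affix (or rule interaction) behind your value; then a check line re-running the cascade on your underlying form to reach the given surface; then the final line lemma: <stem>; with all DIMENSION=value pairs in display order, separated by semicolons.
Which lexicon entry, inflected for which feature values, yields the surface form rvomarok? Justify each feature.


underlying: rvo-maar-og
KEL=zo - signalled by the affix rvo-
TOR=vo - signalled by the affix -og
check: rvomaarog -> rvomarog -> rvomarok -> rvomarok
lemma: maar; KEL=zo; TOR=vo
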